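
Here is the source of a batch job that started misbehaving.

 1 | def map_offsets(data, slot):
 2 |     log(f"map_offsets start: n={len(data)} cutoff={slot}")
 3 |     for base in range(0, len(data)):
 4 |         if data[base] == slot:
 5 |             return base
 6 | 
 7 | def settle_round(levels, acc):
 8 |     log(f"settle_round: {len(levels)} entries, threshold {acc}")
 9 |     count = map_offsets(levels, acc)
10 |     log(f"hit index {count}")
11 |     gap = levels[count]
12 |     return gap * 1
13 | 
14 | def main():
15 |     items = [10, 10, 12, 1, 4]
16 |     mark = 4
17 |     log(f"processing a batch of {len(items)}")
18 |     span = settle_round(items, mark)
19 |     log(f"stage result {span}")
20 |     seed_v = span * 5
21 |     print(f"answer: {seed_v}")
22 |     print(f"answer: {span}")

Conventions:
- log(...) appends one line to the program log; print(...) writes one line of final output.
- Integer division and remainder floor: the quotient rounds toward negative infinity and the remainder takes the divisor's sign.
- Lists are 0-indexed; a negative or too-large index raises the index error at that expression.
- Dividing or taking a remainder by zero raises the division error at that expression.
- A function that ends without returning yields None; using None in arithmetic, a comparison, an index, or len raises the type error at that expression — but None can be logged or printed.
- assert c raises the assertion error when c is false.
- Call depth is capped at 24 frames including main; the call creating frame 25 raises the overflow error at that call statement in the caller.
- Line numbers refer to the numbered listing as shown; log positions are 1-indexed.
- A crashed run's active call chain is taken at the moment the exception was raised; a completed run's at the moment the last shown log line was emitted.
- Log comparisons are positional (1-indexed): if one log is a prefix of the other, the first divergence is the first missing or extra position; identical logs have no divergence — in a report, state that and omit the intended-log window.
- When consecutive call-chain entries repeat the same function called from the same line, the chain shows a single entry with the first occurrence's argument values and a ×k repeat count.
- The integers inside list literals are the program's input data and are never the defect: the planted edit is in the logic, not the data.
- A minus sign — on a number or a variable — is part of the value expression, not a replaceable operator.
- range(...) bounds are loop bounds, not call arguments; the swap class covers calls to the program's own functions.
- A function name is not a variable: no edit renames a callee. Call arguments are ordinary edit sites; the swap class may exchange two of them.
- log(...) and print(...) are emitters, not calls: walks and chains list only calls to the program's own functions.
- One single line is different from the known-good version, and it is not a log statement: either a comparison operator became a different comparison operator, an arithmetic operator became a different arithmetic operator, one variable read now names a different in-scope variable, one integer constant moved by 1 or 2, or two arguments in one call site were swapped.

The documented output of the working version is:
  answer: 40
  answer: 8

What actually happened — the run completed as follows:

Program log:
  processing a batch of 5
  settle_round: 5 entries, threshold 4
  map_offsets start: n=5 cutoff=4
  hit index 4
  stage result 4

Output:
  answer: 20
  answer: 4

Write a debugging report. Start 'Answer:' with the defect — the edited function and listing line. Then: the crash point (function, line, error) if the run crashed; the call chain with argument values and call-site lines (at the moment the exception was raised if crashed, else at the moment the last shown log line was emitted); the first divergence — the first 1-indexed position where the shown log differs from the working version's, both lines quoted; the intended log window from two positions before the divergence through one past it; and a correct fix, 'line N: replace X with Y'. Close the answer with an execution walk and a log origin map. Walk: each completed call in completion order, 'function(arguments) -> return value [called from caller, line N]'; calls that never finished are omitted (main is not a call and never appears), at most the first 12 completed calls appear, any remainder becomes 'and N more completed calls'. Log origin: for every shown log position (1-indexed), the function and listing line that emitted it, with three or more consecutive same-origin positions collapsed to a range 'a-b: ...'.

Answer: the defect is in settle_round at line 12.
Key fact: The earliest visible damage is log position 5 — 'stage result 4' rather than the intended 'stage result 8'.
Call chain: main.
First divergence: position 5 — shown 'stage result 4', intended 'stage result 8'.
Intended log window:
  3: map_offsets start: n=5 cutoff=4
  4: hit index 4
  5: stage result 8
Execution walk:
  map_offsets([10, 10, 12, 1, 4], 4) -> 4  [called from settle_round, line 9]
  settle_round([10, 10, 12, 1, 4], 4) -> 4  [called from main, line 18]
Origin of each log line:
  1: emitted by main (line 17)
  2: emitted by settle_round (line 8)
  3: emitted by map_offsets (line 2)
  4: emitted by settle_round (line 10)
  5: emitted by main (line 19)
A correct fix: line 12: replace `1` with `2`.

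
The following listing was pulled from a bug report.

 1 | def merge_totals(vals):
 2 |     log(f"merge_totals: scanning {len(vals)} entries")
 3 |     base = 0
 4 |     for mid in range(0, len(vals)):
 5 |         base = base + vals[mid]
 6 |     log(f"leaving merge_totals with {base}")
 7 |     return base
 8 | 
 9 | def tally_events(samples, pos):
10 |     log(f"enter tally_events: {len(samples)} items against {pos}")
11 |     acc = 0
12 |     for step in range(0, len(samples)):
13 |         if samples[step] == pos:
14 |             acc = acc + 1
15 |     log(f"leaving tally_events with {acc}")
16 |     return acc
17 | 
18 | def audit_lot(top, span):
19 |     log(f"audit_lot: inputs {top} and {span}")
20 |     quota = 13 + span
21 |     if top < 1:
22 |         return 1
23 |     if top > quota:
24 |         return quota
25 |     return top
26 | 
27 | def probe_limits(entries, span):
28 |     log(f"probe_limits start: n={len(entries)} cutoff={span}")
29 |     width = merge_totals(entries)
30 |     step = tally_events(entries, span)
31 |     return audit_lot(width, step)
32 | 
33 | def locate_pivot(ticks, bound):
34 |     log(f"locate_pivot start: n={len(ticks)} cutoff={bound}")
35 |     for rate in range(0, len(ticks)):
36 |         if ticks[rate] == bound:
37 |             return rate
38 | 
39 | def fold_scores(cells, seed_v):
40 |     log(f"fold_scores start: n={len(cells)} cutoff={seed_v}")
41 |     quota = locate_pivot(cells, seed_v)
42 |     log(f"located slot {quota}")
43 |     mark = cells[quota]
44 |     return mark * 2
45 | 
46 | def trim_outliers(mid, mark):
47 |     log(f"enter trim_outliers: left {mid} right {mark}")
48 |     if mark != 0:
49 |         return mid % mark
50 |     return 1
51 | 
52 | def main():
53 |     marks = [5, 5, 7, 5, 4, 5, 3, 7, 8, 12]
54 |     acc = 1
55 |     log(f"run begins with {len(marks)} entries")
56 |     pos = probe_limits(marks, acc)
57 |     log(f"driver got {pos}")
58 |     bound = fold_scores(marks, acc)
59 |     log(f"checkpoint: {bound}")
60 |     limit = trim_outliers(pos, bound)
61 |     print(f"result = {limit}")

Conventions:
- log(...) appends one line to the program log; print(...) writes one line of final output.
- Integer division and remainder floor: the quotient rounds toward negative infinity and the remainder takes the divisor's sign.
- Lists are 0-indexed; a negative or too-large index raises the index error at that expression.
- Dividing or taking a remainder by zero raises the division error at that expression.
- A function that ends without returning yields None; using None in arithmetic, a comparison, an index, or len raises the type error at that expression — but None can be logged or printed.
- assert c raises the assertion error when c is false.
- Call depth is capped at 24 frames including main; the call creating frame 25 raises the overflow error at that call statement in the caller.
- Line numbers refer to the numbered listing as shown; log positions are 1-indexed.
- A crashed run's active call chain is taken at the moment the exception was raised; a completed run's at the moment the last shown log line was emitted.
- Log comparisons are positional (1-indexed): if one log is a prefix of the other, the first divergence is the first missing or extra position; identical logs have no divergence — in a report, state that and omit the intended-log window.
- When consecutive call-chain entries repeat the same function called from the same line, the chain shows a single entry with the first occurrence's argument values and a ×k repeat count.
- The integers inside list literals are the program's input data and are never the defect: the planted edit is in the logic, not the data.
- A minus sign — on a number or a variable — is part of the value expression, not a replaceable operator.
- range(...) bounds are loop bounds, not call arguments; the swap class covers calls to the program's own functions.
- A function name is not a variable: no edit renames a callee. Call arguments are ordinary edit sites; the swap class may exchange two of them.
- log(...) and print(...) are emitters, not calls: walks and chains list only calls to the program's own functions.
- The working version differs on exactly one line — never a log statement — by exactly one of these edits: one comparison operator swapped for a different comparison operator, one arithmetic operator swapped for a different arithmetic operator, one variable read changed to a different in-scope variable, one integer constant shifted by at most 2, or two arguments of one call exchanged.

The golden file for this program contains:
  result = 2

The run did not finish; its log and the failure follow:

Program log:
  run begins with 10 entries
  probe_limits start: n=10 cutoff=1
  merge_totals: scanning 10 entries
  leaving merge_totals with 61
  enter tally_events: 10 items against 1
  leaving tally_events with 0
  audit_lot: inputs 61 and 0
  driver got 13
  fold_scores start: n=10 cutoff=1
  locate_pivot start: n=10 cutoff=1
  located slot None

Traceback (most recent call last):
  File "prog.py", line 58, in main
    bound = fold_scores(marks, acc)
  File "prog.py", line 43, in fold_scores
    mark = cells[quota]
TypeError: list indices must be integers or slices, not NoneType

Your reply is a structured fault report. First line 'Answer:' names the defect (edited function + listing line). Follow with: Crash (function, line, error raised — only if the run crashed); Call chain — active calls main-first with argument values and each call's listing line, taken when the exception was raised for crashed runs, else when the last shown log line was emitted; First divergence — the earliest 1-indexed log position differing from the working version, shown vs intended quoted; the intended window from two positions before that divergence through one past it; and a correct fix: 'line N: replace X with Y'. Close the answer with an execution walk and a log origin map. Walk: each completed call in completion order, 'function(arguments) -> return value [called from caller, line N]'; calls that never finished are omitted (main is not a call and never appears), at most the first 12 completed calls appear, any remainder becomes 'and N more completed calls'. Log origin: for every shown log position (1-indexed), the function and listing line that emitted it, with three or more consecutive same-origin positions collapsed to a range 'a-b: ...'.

Answer: the defect is in main at line 54.
Core observation: Position 2 is the first bad log line: 'probe_limits start: n=10 cutoff=1' should read 'probe_limits start: n=10 cutoff=3'.
Crash: fold_scores, line 43, TypeError.
Call chain: main -> fold_scores([5, 5, 7, 5, 4, 5, 3, 7, 8, 12], 1) (called at line 58).
First divergence: at position 2 the run shows 'probe_limits start: n=10 cutoff=1' where the working version logs 'probe_limits start: n=10 cutoff=3'.
Intended log window:
  1: run begins with 10 entries
  2: probe_limits start: n=10 cutoff=3
  3: merge_totals: scanning 10 entries
Execution walk:
  merge_totals([5, 5, 7, 5, 4, 5, 3, 7, 8, 12]) -> 61  [called from probe_limits, line 29]
  tally_events([5, 5, 7, 5, 4, 5, 3, 7, 8, 12], 1) -> 0  [called from probe_limits, line 30]
  audit_lot(61, 0) -> 13  [called from probe_limits, line 31]
  probe_limits([5, 5, 7, 5, 4, 5, 3, 7, 8, 12], 1) -> 13  [called from main, line 56]
  locate_pivot([5, 5, 7, 5, 4, 5, 3, 7, 8, 12], 1) -> None  [called from fold_scores, line 41]
Log line origins:
  1 — main, line 55
  2 — probe_limits, line 28
  3 — merge_totals, line 2
  4 — merge_totals, line 6
  5 — tally_events, line 10
  6 — tally_events, line 15
  7 — audit_lot, line 19
  8 — main, line 57
  9 — fold_scores, line 40
  10 — locate_pivot, line 34
  11 — fold_scores, line 42
A correct fix: line 54: replace `1` with `3`.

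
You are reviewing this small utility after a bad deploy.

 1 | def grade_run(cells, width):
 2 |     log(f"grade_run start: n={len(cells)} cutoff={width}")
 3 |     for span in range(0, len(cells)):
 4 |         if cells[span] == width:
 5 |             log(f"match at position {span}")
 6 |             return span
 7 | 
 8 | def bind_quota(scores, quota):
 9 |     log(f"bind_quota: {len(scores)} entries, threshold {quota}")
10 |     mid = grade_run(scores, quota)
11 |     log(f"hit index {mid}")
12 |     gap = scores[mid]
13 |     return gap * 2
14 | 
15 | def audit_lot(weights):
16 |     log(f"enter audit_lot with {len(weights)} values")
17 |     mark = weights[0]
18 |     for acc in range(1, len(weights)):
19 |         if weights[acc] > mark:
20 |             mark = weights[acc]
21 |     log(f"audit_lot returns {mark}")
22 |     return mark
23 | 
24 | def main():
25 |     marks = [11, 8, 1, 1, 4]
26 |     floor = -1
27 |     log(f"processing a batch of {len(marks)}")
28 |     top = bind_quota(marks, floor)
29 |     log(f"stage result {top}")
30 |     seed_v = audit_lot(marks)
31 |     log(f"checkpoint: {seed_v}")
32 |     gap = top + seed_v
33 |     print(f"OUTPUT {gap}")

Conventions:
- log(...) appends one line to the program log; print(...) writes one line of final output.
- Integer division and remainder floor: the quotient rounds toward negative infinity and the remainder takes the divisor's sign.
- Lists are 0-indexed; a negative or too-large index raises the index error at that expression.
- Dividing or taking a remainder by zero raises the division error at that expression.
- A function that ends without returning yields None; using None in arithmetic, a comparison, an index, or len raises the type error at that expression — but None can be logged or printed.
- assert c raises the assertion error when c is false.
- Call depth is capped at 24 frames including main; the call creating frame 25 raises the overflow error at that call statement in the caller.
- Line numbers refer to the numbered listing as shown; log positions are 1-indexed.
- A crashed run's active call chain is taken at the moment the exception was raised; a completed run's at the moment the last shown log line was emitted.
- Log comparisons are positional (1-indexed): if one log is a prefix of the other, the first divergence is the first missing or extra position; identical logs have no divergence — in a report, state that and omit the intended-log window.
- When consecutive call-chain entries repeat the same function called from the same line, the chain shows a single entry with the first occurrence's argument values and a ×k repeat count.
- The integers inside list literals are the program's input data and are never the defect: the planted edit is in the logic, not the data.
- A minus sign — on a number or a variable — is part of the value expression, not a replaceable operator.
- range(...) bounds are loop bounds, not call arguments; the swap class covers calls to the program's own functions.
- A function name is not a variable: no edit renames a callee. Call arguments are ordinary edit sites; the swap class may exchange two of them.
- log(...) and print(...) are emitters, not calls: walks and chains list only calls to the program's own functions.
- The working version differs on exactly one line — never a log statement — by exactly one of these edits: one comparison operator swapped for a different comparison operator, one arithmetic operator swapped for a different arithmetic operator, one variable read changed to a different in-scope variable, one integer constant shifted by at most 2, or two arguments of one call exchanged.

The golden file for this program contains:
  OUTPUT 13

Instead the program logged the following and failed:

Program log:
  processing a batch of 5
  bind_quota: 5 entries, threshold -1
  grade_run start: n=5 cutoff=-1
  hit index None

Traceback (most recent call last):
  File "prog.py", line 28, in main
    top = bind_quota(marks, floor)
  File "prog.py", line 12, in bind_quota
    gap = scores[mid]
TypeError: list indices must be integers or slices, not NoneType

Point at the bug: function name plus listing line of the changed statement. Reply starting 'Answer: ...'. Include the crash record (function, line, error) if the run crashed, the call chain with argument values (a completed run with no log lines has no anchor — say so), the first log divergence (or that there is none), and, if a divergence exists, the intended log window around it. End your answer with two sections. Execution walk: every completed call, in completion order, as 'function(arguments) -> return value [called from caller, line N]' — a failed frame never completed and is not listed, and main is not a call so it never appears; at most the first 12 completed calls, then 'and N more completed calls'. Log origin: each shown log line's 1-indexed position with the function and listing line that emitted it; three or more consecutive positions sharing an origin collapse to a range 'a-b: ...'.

Answer: the defect is in main at line 26.
Key observation: Everything matches until log position 2, which reads 'bind_quota: 5 entries, threshold -1' in place of 'bind_quota: 5 entries, threshold 1'.
Crash: bind_quota, line 12, TypeError.
Call chain: main -> bind_quota([11, 8, 1, 1, 4], -1) (called at line 28).
First divergence: position 2 — the shown line 'bind_quota: 5 entries, threshold -1' should read 'bind_quota: 5 entries, threshold 1'.
Intended log window:
  1: processing a batch of 5
  2: bind_quota: 5 entries, threshold 1
  3: grade_run start: n=5 cutoff=1
Execution walk:
  grade_run([11, 8, 1, 1, 4], -1) -> None  [called from bind_quota, line 10]
Log line origins:
  1 — main, line 27
  2 — bind_quota, line 9
  3 — grade_run, line 2
  4 — bind_quota, line 11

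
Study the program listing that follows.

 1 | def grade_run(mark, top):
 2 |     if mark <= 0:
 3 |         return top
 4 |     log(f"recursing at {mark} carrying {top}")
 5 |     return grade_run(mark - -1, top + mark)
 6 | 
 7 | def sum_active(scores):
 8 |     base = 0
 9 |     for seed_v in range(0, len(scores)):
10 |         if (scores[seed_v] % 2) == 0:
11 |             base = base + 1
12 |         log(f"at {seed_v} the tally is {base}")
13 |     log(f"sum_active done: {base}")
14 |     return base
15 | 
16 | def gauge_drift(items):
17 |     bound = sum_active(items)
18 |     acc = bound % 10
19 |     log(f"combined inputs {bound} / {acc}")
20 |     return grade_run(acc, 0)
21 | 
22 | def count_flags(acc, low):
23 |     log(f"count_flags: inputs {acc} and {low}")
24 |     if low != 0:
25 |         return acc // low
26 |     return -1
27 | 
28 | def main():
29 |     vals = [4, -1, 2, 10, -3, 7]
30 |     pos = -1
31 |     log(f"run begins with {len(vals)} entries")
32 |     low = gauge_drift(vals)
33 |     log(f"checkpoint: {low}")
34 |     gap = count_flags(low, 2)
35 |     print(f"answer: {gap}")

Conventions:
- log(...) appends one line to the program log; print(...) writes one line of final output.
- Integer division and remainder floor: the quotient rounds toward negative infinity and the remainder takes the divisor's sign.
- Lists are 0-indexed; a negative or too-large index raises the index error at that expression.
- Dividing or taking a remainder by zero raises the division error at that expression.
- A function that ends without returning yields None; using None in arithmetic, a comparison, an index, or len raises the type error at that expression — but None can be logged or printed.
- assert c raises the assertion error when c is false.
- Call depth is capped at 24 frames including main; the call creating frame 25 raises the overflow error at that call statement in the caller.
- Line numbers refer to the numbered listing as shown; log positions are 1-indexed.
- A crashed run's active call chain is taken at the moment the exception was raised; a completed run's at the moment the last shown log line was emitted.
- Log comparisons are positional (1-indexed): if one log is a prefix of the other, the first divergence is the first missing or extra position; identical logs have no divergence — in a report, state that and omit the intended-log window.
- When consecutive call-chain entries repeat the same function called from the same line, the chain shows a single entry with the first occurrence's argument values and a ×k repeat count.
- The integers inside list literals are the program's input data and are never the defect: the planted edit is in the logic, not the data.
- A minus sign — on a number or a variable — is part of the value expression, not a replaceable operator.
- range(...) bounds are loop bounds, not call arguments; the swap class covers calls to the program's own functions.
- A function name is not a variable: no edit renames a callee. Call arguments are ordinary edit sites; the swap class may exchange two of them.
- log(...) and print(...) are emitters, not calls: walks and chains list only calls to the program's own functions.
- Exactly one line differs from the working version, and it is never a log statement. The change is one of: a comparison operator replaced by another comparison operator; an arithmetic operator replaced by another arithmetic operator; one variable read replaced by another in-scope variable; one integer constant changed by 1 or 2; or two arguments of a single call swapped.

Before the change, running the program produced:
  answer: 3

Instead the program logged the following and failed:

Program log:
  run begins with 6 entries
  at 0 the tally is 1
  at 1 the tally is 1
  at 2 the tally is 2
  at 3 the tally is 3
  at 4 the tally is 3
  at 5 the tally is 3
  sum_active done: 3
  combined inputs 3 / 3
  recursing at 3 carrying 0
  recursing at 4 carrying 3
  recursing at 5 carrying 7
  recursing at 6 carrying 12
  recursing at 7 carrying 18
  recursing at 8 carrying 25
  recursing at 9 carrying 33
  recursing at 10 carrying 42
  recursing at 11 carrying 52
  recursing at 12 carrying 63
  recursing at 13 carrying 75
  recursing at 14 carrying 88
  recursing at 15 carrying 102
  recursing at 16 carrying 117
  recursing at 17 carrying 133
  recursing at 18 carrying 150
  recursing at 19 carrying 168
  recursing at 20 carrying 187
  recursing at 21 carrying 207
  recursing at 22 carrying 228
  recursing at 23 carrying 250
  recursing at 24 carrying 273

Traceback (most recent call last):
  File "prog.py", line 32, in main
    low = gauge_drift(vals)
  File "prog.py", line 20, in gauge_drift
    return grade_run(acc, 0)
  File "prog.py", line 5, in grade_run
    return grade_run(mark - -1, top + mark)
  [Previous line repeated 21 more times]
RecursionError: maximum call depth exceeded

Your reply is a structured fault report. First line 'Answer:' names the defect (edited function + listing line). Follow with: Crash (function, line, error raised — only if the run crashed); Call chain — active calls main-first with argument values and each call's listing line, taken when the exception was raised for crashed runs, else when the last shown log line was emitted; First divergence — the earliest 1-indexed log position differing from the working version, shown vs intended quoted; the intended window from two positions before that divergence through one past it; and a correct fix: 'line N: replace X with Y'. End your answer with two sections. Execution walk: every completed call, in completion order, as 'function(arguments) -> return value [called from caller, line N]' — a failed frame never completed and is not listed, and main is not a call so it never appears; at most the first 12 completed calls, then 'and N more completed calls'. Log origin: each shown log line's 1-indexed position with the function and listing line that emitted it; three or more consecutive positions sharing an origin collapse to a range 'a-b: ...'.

Answer: the defect is in grade_run at line 5.
Key observation: The log first diverges at position 11: the faulty run prints 'recursing at 4 carrying 3' where the working version prints 'recursing at 2 carrying 3'.
Crash: grade_run, line 5, RecursionError.
Call chain: main -> gauge_drift([4, -1, 2, 10, -3, 7]) (called at line 32) -> grade_run(3, 0) (called at line 20) -> grade_run(4, 3) (called at line 5) ×21.
First divergence: position 11 — shown 'recursing at 4 carrying 3', intended 'recursing at 2 carrying 3'.
Intended log window:
  9: combined inputs 3 / 3
  10: recursing at 3 carrying 0
  11: recursing at 2 carrying 3
  12: recursing at 1 carrying 5
Execution walk:
  sum_active([4, -1, 2, 10, -3, 7]) -> 3  [called from gauge_drift, line 17]
Log line origins:
  1: emitted by main (line 31)
  2-7: emitted by sum_active (line 12)
  8: emitted by sum_active (line 13)
  9: emitted by gauge_drift (line 19)
  10-31: emitted by grade_run (line 4)
A correct fix: line 5: replace `-1` with `1`.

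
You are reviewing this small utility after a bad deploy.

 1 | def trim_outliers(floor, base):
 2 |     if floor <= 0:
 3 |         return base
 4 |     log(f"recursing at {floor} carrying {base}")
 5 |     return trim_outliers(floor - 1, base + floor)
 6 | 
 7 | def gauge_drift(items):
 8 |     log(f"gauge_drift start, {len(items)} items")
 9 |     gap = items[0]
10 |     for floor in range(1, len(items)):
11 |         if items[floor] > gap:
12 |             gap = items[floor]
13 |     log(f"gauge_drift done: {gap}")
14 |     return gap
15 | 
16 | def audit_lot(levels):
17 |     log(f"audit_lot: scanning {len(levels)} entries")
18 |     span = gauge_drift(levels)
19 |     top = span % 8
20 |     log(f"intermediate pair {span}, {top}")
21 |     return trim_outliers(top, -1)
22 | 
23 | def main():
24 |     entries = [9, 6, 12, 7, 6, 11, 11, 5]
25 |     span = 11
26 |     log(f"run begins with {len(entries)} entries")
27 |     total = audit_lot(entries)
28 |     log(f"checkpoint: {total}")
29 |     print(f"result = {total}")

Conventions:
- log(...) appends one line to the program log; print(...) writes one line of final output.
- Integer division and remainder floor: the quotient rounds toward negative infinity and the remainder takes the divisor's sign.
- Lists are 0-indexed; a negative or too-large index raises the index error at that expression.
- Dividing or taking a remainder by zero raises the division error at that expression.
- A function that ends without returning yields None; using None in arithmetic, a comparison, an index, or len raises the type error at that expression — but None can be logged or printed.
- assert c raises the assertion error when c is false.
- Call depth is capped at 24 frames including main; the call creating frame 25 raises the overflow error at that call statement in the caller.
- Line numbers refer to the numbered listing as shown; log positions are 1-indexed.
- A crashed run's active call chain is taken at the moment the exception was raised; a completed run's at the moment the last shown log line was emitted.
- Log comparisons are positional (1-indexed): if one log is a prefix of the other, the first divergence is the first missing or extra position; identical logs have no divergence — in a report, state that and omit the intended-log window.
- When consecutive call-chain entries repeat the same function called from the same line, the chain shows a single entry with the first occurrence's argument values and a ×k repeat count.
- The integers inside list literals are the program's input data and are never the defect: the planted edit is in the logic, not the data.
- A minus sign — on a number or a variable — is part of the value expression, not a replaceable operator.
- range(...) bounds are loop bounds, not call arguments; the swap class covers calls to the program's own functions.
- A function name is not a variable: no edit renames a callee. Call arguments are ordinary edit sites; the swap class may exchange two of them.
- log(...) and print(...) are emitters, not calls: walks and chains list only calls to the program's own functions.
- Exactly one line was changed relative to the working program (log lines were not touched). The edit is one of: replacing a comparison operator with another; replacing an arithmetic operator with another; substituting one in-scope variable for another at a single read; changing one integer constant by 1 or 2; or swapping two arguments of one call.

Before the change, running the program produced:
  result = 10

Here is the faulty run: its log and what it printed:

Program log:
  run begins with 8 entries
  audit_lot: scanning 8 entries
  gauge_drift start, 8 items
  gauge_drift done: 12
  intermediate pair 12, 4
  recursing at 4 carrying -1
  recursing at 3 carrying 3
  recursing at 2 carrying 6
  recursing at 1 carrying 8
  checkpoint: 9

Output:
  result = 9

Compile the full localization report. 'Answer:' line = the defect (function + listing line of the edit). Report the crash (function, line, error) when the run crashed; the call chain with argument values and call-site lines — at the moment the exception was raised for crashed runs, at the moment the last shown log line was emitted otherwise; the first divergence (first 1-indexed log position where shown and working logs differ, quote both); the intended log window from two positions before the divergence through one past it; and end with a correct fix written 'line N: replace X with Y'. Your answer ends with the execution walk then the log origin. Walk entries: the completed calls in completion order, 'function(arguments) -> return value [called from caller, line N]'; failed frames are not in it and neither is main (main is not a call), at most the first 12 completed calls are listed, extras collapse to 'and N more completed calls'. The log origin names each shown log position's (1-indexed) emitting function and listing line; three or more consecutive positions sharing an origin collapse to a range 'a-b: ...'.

Answer: the defect is in audit_lot at line 21.
The tell: Position 6 is the first bad log line: 'recursing at 4 carrying -1' should read 'recursing at 4 carrying 0'.
Call chain: main.
First divergence: at position 6 the run shows 'recursing at 4 carrying -1' where the working version logs 'recursing at 4 carrying 0'.
Intended log window:
  4: gauge_drift done: 12
  5: intermediate pair 12, 4
  6: recursing at 4 carrying 0
  7: recursing at 3 carrying 4
Execution walk:
  gauge_drift([9, 6, 12, 7, 6, 11, 11, 5]) -> 12  [called from audit_lot, line 18]
  trim_outliers(0, 9) -> 9  [called from trim_outliers, line 5]
  trim_outliers(1, 8) -> 9  [called from trim_outliers, line 5]
  trim_outliers(2, 6) -> 9  [called from trim_outliers, line 5]
  trim_outliers(3, 3) -> 9  [called from trim_outliers, line 5]
  trim_outliers(4, -1) -> 9  [called from audit_lot, line 21]
  audit_lot([9, 6, 12, 7, 6, 11, 11, 5]) -> 9  [called from main, line 27]
Origin of each log line:
  1: logged in main at line 26
  2: logged in audit_lot at line 17
  3: logged in gauge_drift at line 8
  4: logged in gauge_drift at line 13
  5: logged in audit_lot at line 20
  6-9: logged in trim_outliers at line 4
  10: logged in main at line 28
A correct fix: line 21: replace `-1` with `0`.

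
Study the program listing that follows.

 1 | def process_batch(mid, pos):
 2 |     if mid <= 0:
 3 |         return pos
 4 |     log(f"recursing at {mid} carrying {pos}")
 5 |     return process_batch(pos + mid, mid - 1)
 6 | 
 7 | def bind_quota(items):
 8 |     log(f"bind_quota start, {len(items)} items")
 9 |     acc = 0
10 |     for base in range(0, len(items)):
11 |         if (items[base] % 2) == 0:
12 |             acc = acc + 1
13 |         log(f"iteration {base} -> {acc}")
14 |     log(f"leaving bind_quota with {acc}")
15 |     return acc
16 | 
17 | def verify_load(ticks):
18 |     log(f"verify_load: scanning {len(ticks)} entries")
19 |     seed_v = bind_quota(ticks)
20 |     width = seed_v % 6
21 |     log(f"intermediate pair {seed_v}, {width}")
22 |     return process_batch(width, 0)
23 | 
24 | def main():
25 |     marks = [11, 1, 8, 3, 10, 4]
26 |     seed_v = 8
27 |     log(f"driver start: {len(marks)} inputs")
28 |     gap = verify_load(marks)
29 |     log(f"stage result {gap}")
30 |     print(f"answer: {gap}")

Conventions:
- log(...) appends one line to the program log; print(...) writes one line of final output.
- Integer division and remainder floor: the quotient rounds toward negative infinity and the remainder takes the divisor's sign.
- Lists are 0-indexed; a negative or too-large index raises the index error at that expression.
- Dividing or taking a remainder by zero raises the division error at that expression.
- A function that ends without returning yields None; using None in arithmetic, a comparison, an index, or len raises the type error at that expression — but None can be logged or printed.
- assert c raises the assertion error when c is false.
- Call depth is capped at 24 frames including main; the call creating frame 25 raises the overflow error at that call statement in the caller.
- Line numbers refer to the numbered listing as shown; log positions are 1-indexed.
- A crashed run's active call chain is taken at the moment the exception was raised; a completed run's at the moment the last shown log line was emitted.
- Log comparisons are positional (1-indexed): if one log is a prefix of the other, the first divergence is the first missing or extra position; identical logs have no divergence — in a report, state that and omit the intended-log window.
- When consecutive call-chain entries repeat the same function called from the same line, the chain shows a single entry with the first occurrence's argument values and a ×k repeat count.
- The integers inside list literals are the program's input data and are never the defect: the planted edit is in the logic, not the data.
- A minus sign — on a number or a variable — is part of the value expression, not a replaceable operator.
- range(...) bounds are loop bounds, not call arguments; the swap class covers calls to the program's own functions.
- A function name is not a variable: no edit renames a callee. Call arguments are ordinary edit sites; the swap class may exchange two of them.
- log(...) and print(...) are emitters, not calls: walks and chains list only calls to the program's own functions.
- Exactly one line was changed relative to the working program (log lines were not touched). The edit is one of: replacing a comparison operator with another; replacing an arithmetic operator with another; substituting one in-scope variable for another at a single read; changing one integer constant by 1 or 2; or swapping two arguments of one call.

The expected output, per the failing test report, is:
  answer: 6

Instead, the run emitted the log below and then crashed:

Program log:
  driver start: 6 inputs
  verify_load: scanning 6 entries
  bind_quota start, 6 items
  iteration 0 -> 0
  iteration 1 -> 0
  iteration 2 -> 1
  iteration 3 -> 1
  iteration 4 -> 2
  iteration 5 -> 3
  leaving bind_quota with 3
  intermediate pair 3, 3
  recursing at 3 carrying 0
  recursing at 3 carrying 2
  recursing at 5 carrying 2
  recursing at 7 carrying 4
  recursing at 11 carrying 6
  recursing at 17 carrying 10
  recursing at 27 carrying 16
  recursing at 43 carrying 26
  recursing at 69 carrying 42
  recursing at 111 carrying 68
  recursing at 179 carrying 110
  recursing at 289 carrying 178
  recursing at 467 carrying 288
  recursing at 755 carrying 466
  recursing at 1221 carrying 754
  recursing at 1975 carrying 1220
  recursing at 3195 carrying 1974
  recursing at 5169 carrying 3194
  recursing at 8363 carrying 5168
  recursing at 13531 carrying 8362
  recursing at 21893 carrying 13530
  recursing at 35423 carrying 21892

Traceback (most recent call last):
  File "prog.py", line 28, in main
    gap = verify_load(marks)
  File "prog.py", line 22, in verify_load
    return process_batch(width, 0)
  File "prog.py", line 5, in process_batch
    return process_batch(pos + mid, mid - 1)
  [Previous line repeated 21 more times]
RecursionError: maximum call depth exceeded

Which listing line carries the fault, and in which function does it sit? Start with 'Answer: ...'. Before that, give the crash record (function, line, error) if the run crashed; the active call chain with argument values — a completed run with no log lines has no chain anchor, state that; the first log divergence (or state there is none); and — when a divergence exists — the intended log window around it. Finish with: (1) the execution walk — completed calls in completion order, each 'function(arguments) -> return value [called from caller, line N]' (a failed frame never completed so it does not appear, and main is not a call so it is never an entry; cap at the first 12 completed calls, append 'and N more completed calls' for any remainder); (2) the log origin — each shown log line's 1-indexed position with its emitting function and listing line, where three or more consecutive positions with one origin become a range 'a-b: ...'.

Answer: the defect is in process_batch at line 5.
Key fact: Everything matches until log position 13, which reads 'recursing at 3 carrying 2' in place of 'recursing at 2 carrying 3'.
Crash: process_batch, line 5, RecursionError.
Call chain: main -> verify_load([11, 1, 8, 3, 10, 4]) (called at line 28) -> process_batch(3, 0) (called at line 22) -> process_batch(3, 2) (called at line 5) ×21.
First divergence: position 13 — shown 'recursing at 3 carrying 2', intended 'recursing at 2 carrying 3'.
Intended log window:
  11: intermediate pair 3, 3
  12: recursing at 3 carrying 0
  13: recursing at 2 carrying 3
  14: recursing at 1 carrying 5
Execution walk:
  bind_quota([11, 1, 8, 3, 10, 4]) -> 3  [called from verify_load, line 19]
Log line origins:
  1 — main, line 27
  2 — verify_load, line 18
  3 — bind_quota, line 8
  4-9 — bind_quota, line 13
  10 — bind_quota, line 14
  11 — verify_load, line 21
  12-33 — process_batch, line 4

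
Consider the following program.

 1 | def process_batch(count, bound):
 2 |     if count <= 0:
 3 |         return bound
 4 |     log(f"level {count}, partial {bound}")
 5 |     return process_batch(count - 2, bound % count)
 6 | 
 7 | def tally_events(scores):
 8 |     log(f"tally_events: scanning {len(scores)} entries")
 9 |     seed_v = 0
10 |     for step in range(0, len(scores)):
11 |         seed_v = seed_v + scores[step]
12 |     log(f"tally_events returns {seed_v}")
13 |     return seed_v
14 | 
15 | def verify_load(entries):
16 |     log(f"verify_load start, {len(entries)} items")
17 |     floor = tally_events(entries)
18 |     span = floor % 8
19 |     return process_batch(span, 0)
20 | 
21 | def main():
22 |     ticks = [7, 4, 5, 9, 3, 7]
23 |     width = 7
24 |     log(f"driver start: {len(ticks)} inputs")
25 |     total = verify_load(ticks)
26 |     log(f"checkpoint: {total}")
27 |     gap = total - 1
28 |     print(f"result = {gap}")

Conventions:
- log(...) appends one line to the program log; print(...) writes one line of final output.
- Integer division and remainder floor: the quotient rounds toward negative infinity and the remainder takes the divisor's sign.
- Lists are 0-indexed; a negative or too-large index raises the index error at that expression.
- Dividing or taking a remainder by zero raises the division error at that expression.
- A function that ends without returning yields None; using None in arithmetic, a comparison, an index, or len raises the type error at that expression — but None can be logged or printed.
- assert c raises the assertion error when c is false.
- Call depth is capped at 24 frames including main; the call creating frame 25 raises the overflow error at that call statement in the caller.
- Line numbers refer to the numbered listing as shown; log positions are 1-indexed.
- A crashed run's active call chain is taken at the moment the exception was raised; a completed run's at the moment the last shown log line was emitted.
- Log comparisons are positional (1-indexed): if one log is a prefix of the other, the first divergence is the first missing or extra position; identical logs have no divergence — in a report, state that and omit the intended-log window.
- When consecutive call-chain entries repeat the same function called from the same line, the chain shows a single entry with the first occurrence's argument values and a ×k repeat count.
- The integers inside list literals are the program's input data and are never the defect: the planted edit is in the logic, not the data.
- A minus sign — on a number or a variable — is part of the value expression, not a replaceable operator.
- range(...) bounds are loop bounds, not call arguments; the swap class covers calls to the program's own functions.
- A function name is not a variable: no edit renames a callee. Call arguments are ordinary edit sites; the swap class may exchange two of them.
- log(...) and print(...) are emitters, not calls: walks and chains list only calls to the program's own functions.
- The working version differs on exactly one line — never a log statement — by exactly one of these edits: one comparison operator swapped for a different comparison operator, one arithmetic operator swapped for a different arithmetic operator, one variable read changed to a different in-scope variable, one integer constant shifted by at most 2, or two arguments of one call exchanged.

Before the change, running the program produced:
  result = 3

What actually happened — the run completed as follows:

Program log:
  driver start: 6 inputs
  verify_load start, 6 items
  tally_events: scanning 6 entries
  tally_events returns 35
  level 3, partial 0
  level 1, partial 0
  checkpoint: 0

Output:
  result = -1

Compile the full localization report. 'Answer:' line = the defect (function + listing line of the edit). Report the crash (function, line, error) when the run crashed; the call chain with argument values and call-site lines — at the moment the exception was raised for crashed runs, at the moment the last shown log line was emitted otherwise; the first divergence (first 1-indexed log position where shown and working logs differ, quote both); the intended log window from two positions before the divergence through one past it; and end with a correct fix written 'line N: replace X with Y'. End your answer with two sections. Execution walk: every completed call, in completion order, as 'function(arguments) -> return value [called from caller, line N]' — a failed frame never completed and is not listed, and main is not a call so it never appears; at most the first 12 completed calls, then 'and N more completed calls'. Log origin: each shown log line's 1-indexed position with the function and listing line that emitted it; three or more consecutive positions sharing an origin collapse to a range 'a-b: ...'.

Answer: the defect is in process_batch at line 5.
Key observation: Everything matches until log position 6, which reads 'level 1, partial 0' in place of 'level 1, partial 3'.
Call chain: main.
First divergence: position 6; shown 'level 1, partial 0' vs intended 'level 1, partial 3'.
Intended log window:
  4: tally_events returns 35
  5: level 3, partial 0
  6: level 1, partial 3
  7: checkpoint: 4
Execution walk:
  tally_events([7, 4, 5, 9, 3, 7]) -> 35  [called from verify_load, line 17]
  process_batch(-1, 0) -> 0  [called from process_batch, line 5]
  process_batch(1, 0) -> 0  [called from process_batch, line 5]
  process_batch(3, 0) -> 0  [called from verify_load, line 19]
  verify_load([7, 4, 5, 9, 3, 7]) -> 0  [called from main, line 25]
Origin of each log line:
  1: emitted by main (line 24)
  2: emitted by verify_load (line 16)
  3: emitted by tally_events (line 8)
  4: emitted by tally_events (line 12)
  5: emitted by process_batch (line 4)
  6: emitted by process_batch (line 4)
  7: emitted by main (line 26)
A correct fix: line 5: replace `%` with `+`.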